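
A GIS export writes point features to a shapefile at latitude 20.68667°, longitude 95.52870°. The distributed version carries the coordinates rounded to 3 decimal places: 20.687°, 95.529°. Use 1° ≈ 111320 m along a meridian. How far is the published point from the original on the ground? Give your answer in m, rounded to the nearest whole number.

48 m

Δlat = 20.68667 − 20.687 = -0.00033°; Δlon = 95.52870 − 95.529 = -0.00030°.
North–south shift: -0.00033 × 111320 = -36.7356 m.
East–west at this latitude: -0.00030° × 111320 × cos 20.687° ≈ -0.00030 × 104143 = -31.2428 m.
Combined displacement = (36.7356² + 31.2428²)^½ ≈ 48.2246 m.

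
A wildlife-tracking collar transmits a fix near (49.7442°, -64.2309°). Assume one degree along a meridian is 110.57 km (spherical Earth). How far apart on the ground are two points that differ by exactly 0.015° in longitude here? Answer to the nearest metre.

1072 metres

One degree of longitude here spans 110570 × cos 49.7442° = 110570 × 0.6462 ≈ 71450.5 m; 0.015° of that is 1071.76 m.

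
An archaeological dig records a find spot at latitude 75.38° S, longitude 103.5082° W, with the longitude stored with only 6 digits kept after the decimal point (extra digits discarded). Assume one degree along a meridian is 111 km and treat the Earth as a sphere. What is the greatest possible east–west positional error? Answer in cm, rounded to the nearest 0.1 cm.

Truncating at 6 decimal places can drop up to a full unit in the last place, so the longitude may be off by as much as 1e-06°.
Parallels shrink by cos φ, so at 75.38° a degree of longitude is 111000 × 0.2524 ≈ 28017.2 m.
Maximum E–W displacement: 1e-06 × 28017.2 = 0.0280172 m.
That is 0.0280172 m = 2.8017 cm.

2.8 cm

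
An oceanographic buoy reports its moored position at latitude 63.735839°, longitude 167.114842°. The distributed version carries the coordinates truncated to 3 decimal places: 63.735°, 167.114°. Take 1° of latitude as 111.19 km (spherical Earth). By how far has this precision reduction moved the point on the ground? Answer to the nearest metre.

The latitude changed by +0.000839° and the longitude by +0.000842°.
N–S: 0.000839° × 111190 m/° = 93.2884 m.
E–W at 63.735°: 0.000842° × 111190 × cos 63.735° = 0.000842 × 111190 × 0.4425 ≈ 41.4299 m.
Distance: √(93.2884² + 41.4299²) ≈ 102.074 m.

102 metres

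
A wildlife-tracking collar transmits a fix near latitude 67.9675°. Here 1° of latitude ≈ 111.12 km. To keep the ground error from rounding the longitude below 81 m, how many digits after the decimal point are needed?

3

At 67.9675° one degree of longitude covers 111120 × cos 67.9675° ≈ 111120 × 0.3751 ≈ 41684.7 m.
With N decimal places the half-ulp bound is 0.5·10⁻ᴺ°, or 0.5·10⁻ᴺ × 41684.7 m on the ground.
Need 0.5 × 41684.7 × 10⁻ᴺ ≤ 81 → 10⁻ᴺ ≤ 3.886e-03, so N ≥ 2.41.
At 2 places the error can reach 208 m, but 3 places keeps it to 20.8 m.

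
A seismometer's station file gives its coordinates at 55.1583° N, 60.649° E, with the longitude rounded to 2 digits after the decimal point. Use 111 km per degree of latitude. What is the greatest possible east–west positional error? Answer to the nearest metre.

317 metres

Rounding to 2 decimal places leaves the longitude within ±0.005° of the true value.
One degree of longitude at 55.1583° is 111000 × cos 55.1583° ≈ 111000 × 0.5713 = 63415.5 m.
Maximum E–W displacement: 0.005 × 63415.5 = 317.078 m.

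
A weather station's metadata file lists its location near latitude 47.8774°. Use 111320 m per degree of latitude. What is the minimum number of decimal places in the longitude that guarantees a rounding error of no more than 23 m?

4 decimal places

At 47.8774° one degree of longitude covers 111320 × cos 47.8774° ≈ 111320 × 0.6707 ≈ 74664.5 m.
With N decimal places the half-ulp bound is 0.5·10⁻ᴺ°, or 0.5·10⁻ᴺ × 74664.5 m on the ground.
Need 0.5 × 74664.5 × 10⁻ᴺ ≤ 23 → 10⁻ᴺ ≤ 6.161e-04, so N ≥ 3.21.
N = 3 would give 37.3 m (too coarse); N = 4 gives 3.73 m ≤ 23 m.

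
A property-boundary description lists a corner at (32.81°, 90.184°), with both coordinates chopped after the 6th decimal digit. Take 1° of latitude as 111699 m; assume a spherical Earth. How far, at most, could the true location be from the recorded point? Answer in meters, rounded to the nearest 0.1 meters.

0.1 meters

Truncating at 6 decimal places can drop up to a full unit in the last place, so each coordinate may be off by as much as 1e-06°.
North–south component: 1e-06° × 111699 = 0.111699 m.
East–west component at 32.81°: 1e-06° × 111699 × cos 32.81° ≈ 1e-06 × 93879.9 ≈ 0.0938799 m.
The two errors are perpendicular, so the maximum displacement is √(0.111699² + 0.0938799²) ≈ 0.145911 m.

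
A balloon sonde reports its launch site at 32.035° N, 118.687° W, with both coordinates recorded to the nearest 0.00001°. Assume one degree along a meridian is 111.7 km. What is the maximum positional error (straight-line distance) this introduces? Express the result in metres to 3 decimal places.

Rounding to 5 decimal places leaves each coordinate within ±5e-06° of the true value.
North–south component: 5e-06° × 111700 = 0.5585 m.
Longitude error → 5e-06 × 111700 × cos 32.035° = 5e-06 × 111700 × 0.8477 ≈ 0.473454 m.
Combining orthogonally: (0.5585² + 0.473454²)^½ ≈ 0.732175 m.

0.732 metres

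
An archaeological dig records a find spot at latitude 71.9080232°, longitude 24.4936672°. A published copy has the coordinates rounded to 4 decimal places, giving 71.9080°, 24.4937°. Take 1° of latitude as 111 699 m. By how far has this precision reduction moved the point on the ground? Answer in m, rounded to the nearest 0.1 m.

Δlat = 71.9080232 − 71.9080 = +0.0000232°; Δlon = 24.4936672 − 24.4937 = -0.0000328°.
N–S: 0.0000232° × 111699 m/° = 2.59142 m.
East–west at this latitude: -0.0000328° × 111699 × cos 71.908° ≈ -0.0000328 × 34687.4 = -1.13775 m.
Hypotenuse of the two orthogonal shifts: √(2.59142² + 1.13775²) = 2.83018 m.

2.8 m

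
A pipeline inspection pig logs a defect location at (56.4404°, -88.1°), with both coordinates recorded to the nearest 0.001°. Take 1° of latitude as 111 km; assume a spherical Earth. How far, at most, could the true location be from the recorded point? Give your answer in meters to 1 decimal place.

63.4 meters

Rounding to 3 decimal places leaves each coordinate within ±0.0005° of the true value.
Latitude error → 0.0005 × 111000 = 55.5 m along the meridian.
Longitude error → 0.0005 × 111000 × cos 56.4404° = 0.0005 × 111000 × 0.5528 ≈ 30.6806 m.
The two errors are perpendicular, so the maximum displacement is √(55.5² + 30.6806²) ≈ 63.4157 m.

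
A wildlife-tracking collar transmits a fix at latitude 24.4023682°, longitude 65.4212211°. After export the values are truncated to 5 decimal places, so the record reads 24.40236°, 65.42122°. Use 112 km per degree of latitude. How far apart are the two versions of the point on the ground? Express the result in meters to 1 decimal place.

Δlat = 24.4023682 − 24.40236 = +0.0000082°; Δlon = 65.4212211 − 65.42122 = +0.0000011°.
N–S: 0.0000082° × 112000 m/° = 0.9184 m.
East–west at this latitude: 0.0000011° × 112000 × cos 24.4024° ≈ 0.0000011 × 101995 = 0.112194 m.
Combined displacement = (0.9184² + 0.112194²)^½ ≈ 0.925228 m.

0.9 meters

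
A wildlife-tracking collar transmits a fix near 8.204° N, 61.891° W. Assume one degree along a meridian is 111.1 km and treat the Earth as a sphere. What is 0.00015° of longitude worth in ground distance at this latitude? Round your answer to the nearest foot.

54 feet

0.00015° of longitude at 8.204° is 0.00015 × 111100 × cos 8.204° ≈ 0.00015 × 109963 = 16.4945 m.
Converting: 16.4945 m × 3.2808 ft/m ≈ 54.116 ft.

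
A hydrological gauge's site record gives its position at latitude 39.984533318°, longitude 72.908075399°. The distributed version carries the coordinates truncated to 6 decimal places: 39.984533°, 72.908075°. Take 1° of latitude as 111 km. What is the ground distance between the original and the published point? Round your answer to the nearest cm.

The latitude changed by +0.000000318° and the longitude by +0.000000399°.
N–S: 0.000000318° × 111000 m/° = 0.035298 m.
E–W at 39.9845°: 0.000000399° × 111000 × cos 39.9845° = 0.000000399 × 111000 × 0.7662 ≈ 0.033935 m.
Distance: √(0.035298² + 0.033935²) ≈ 0.0489646 m.
That is 0.0489646 m = 4.8965 cm.

5 cm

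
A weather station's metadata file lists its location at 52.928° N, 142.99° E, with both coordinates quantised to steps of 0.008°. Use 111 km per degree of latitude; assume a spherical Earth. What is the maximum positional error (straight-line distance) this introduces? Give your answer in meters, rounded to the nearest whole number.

With a 0.008° grid the true value lies within half a step, ±0.008°/2 = ±0.004°, of the stored one.
N–S: 0.004° × 111000 m/° = 444 m.
East–west component at 52.928°: 0.004° × 111000 × cos 52.928° ≈ 0.004 × 66912.8 ≈ 267.651 m.
Worst case both components are at the extreme and orthogonal: √(444² + 267.651²) ≈ 518.433 m.

518 meters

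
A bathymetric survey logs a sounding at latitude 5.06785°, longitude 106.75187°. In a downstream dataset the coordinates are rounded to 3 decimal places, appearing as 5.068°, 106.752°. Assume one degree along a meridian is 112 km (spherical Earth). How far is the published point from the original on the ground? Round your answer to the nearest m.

The latitude changed by -0.00015° and the longitude by -0.00013°.
North–south shift: -0.00015 × 112000 = -16.8 m.
E–W at 5.068°: -0.00013° × 112000 × cos 5.068° = -0.00013 × 112000 × 0.9961 ≈ -14.5031 m.
Combined displacement = (16.8² + 14.5031²)^½ ≈ 22.1941 m.

22 m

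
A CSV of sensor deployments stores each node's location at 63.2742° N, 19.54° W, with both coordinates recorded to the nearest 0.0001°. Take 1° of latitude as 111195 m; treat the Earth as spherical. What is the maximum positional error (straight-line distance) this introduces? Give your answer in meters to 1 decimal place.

Rounding to 4 decimal places leaves each coordinate within ±5e-05° of the true value.
Latitude error → 5e-05 × 111195 = 5.55975 m along the meridian.
East–west component at 63.2742°: 5e-05° × 111195 × cos 63.2742° ≈ 5e-05 × 50006.8 ≈ 2.50034 m.
Worst case both components are at the extreme and orthogonal: √(5.55975² + 2.50034²) ≈ 6.09611 m.

6.1 meters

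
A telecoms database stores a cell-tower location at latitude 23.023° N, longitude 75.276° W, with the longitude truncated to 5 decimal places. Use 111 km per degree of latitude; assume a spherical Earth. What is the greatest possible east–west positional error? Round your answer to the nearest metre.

1 metres

Truncating at 5 decimal places can drop up to a full unit in the last place, so the longitude may be off by as much as 1e-05°.
Parallels shrink by cos φ, so at 23.023° a degree of longitude is 111000 × 0.9203 ≈ 102159 m.
East–west error: 1e-05° × 102159 m/° ≈ 1.02159 m.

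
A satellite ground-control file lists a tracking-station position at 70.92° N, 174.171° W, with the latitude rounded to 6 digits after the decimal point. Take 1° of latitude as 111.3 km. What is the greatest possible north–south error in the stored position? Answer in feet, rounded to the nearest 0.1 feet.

0.2 feet

Rounding to 6 decimal places leaves the latitude within ±5e-07° of the true value.
So the N–S error is at most 5e-07 × 111300 = 0.05565 m.
In feet: 0.05565 m ÷ 0.3048 ≈ 0.18258 ft.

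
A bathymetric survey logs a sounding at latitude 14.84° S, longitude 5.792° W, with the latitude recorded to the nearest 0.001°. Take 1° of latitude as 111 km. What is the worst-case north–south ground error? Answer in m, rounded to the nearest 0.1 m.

55.5 m

Rounding to 3 decimal places leaves the latitude within ±0.0005° of the true value.
So the N–S error is at most 0.0005 × 111000 = 55.5 m.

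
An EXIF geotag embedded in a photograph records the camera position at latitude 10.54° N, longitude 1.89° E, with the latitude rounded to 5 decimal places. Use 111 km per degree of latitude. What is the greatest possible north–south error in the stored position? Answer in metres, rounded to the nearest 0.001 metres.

Rounding to 5 decimal places leaves the latitude within ±5e-06° of the true value.
North–south distance: 5e-06° × 111000 m/° = 0.555 m.

0.555 metres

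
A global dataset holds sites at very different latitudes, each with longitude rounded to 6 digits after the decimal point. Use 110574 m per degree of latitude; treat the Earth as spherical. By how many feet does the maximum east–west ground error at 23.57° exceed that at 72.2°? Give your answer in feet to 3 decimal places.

Rounding to 6 decimal places leaves the longitude within ±5e-07° of the true value.
At 23.57°: 5e-07° × 110574 × cos 23.57° = 5e-07 × 110574 × 0.9166 ≈ 0.050675 m.
At 72.2°: 5e-07° × 110574 × cos 72.2° = 5e-07 × 110574 × 0.3057 ≈ 0.016901 m.
Difference: 0.050675 − 0.016901 = 0.033774 m.
Converting: 0.0337736 m × 3.2808 ft/m ≈ 0.11081 ft.

0.111 feet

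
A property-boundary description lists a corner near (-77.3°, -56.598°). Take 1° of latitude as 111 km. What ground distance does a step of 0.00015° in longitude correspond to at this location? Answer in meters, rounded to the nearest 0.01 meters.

3.66 meters

At 77.3° a degree of longitude is 111000 × cos 77.3° ≈ 24402.9 m, so 0.00015° corresponds to 3.66044 m.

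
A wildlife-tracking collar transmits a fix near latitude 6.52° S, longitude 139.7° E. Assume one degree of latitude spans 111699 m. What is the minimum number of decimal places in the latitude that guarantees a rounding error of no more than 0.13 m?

One degree of latitude covers 111699 m.
N decimal places → at most half a unit in the last place, 0.5 × 10⁻ᴺ° = 111699/2 × 10⁻ᴺ m.
Setting 55849.5 × 10⁻ᴺ ≤ 0.13 gives 10ᴺ ≥ 4.296e+05, i.e. N ≥ 5.63.
So 6 decimal places suffice (0.0558 m); 5 would allow up to 0.558 m.

6 decimal places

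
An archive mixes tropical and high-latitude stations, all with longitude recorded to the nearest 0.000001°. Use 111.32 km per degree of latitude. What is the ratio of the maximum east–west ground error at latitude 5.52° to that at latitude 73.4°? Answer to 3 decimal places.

3.484

Rounding to 6 decimal places leaves the longitude within ±5e-07° of the true value.
Error at 5.52° = 5e-07° × 111320 × cos 5.52° ≈ 0.05566 × 0.9954 = 0.055402 m.
At 73.4°: 5e-07° × 111320 × cos 73.4° = 5e-07 × 111320 × 0.2857 ≈ 0.015901 m.
The ratio reduces to cos 5.52° / cos 73.4° = 0.9954/0.2857 ≈ 3.4841.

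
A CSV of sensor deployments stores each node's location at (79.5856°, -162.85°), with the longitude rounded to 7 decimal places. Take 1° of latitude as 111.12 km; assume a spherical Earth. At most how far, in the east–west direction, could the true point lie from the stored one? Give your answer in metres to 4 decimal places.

Rounding to 7 decimal places leaves the longitude within ±5e-08° of the true value.
At latitude 79.5856° a degree of longitude spans 111120 m × cos 79.5856° = 111120 × 0.1808 ≈ 20086.8 m.
So at most 5e-08° × 20086.8 ≈ 0.00100434 m east–west.

0.0010 metres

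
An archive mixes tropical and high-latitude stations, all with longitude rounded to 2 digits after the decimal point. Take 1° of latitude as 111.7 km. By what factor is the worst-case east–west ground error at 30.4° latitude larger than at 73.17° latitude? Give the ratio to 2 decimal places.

2.98

Rounding to 2 decimal places leaves the longitude within ±0.005° of the true value.
At 30.4°: 0.005° × 111700 × cos 30.4° = 0.005 × 111700 × 0.8625 ≈ 481.71 m.
At 73.17°: 0.005° × 111700 × cos 73.17° = 0.005 × 111700 × 0.2895 ≈ 161.7 m.
Ratio: 481.71 / 161.7 = cos 30.4° / cos 73.17° ≈ 2.9790.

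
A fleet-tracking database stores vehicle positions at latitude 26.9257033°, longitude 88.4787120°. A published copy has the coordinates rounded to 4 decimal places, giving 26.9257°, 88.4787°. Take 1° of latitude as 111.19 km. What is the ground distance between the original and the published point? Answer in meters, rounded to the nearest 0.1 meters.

Δlat = 26.9257033 − 26.9257 = +0.0000033°; Δlon = 88.4787120 − 88.4787 = +0.0000120°.
N–S: 0.0000033° × 111190 m/° = 0.366927 m.
E–W at 26.9257°: 0.0000120° × 111190 × cos 26.9257° = 0.0000120 × 111190 × 0.8916 ≈ 1.18964 m.
Combined displacement = (0.366927² + 1.18964²)^½ ≈ 1.24494 m.

1.2 meters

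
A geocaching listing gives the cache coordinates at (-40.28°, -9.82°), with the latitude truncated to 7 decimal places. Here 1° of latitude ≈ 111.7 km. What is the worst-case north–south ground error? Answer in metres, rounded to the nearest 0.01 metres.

Truncating at 7 decimal places can drop up to a full unit in the last place, so the latitude may be off by as much as 1e-07°.
North–south distance: 1e-07° × 111700 m/° = 0.01117 m.

0.01 metres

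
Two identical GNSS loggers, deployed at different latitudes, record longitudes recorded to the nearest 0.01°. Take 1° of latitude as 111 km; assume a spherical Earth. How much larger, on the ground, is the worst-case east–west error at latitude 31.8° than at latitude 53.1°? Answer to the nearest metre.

138 metres

Rounding to 2 decimal places leaves the longitude within ±0.005° of the true value.
At 31.8°: 0.005° × 111000 × cos 31.8° = 0.005 × 111000 × 0.8499 ≈ 471.69 m.
Error at 53.1° = 0.005° × 111000 × cos 53.1° ≈ 555 × 0.6004 = 333.23 m.
Difference: 471.69 − 333.23 = 138.46 m.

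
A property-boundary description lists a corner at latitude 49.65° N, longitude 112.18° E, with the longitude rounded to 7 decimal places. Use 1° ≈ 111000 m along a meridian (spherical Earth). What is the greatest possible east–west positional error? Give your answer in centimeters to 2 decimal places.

Rounding to 7 decimal places leaves the longitude within ±5e-08° of the true value.
One degree of longitude at 49.65° is 111000 × cos 49.65° ≈ 111000 × 0.6475 = 71867.5 m.
Maximum E–W displacement: 5e-08 × 71867.5 = 0.00359338 m.
That is 0.00359338 m = 0.35934 cm.

0.36 centimeters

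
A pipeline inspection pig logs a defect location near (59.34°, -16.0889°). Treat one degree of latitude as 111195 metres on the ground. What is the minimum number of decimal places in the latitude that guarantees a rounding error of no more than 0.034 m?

One degree of latitude covers 111195 m.
Rounding to N decimal places gives at most 0.5 × 10⁻ᴺ degrees of error, i.e. 0.5 × 10⁻ᴺ × 111195 m.
Setting 55597.5 × 10⁻ᴺ ≤ 0.034 gives 10ᴺ ≥ 1.635e+06, i.e. N ≥ 6.21.
So 7 decimal places suffice (0.00556 m); 6 would allow up to 0.0556 m.

7 decimal places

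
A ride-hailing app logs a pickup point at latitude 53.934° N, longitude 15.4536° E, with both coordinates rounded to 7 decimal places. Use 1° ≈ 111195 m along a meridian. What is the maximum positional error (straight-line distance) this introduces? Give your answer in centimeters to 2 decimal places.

Rounding to 7 decimal places leaves each coordinate within ±5e-08° of the true value.
North–south component: 5e-08° × 111195 = 0.00555975 m.
E–W at 53.934°: 5e-08° × 111195 × cos 53.934° = 5e-08 × 111195 × 0.5887 ≈ 0.00327312 m.
Combining orthogonally: (0.00555975² + 0.00327312²)^½ ≈ 0.00645168 m.
That is 0.00645168 m = 0.64517 cm.

0.65 centimeters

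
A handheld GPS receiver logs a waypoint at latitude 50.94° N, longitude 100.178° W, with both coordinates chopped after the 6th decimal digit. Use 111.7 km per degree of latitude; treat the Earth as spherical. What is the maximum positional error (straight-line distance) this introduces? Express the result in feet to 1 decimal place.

0.4 feet

Truncating at 6 decimal places can drop up to a full unit in the last place, so each coordinate may be off by as much as 1e-06°.
North–south component: 1e-06° × 111700 = 0.1117 m.
East–west component at 50.94°: 1e-06° × 111700 × cos 50.94° ≈ 1e-06 × 70386 ≈ 0.070386 m.
The two errors are perpendicular, so the maximum displacement is √(0.1117² + 0.070386²) ≈ 0.132027 m.
In feet: 0.132027 m ÷ 0.3048 ≈ 0.43316 ft.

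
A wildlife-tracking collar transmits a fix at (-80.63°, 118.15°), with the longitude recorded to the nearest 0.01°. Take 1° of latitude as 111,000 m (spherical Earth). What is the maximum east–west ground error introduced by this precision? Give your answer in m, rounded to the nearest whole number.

90 m

Rounding to 2 decimal places leaves the longitude within ±0.005° of the true value.
One degree of longitude at 80.63° is 111000 × cos 80.63° ≈ 111000 × 0.1628 = 18071.8 m.
East–west error: 0.005° × 18071.8 m/° ≈ 90.3592 m.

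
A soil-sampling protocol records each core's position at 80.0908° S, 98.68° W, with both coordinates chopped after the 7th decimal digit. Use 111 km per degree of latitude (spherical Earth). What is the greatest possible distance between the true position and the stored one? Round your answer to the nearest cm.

Truncating at 7 decimal places can drop up to a full unit in the last place, so each coordinate may be off by as much as 1e-07°.
North–south component: 1e-07° × 111000 = 0.0111 m.
East–west component at 80.0908°: 1e-07° × 111000 × cos 80.0908° ≈ 1e-07 × 19101.7 ≈ 0.00191017 m.
Combining orthogonally: (0.0111² + 0.00191017²)^½ ≈ 0.0112632 m.
That is 0.0112632 m = 1.1263 cm.

1 cm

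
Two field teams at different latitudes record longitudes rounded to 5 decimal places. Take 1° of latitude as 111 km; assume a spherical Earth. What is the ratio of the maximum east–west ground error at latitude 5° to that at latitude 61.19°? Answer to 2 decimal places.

2.07

Rounding to 5 decimal places leaves the longitude within ±5e-06° of the true value.
Error at 5° = 5e-06° × 111000 × cos 5° ≈ 0.555 × 0.9962 = 0.55289 m.
Error at 61.19° = 5e-06° × 111000 × cos 61.19° ≈ 0.555 × 0.4819 = 0.26746 m.
The ratio reduces to cos 5° / cos 61.19° = 0.9962/0.4819 ≈ 2.0672.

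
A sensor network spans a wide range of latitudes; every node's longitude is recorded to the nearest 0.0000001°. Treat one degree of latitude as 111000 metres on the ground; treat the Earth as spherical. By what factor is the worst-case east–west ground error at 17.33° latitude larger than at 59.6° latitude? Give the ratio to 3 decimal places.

Rounding to 7 decimal places leaves the longitude within ±5e-08° of the true value.
At 17.33°: 5e-08° × 111000 × cos 17.33° = 5e-08 × 111000 × 0.9546 ≈ 0.0052981 m.
At 59.6°: 5e-08° × 111000 × cos 59.6° = 5e-08 × 111000 × 0.5060 ≈ 0.0028085 m.
The ratio reduces to cos 17.33° / cos 59.6° = 0.9546/0.5060 ≈ 1.8864.

1.886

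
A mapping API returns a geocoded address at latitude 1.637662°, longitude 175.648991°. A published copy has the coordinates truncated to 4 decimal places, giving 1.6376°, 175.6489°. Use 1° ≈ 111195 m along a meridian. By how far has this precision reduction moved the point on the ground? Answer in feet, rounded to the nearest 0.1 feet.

The latitude changed by +0.000062° and the longitude by +0.000091°.
N–S: 0.000062° × 111195 m/° = 6.89409 m.
East–west at this latitude: 0.000091° × 111195 × cos 1.6376° ≈ 0.000091 × 111150 = 10.1146 m.
Hypotenuse of the two orthogonal shifts: √(6.89409² + 10.1146²) = 12.2407 m.
Converting: 12.2407 m × 3.2808 ft/m ≈ 40.16 ft.

40.2 feet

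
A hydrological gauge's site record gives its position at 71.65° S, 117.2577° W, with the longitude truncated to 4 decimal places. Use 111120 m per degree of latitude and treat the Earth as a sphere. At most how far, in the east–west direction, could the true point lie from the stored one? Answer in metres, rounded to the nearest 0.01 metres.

3.50 metres

Truncating at 4 decimal places can drop up to a full unit in the last place, so the longitude may be off by as much as 0.0001°.
At latitude 71.65° a degree of longitude spans 111120 m × cos 71.65° = 111120 × 0.3148 ≈ 34982.9 m.
So at most 0.0001° × 34982.9 ≈ 3.49829 m east–west.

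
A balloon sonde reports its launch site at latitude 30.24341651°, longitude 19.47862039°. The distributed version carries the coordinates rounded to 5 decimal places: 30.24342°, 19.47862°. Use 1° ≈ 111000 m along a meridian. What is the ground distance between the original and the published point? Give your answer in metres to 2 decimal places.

0.39 metres

The latitude changed by -0.00000349° and the longitude by +0.00000039°.
North–south shift: -0.00000349 × 111000 = -0.38739 m.
East–west at this latitude: 0.00000039° × 111000 × cos 30.2434° ≈ 0.00000039 × 95892.2 = 0.0373979 m.
Distance: √(0.38739² + 0.0373979²) ≈ 0.389191 m.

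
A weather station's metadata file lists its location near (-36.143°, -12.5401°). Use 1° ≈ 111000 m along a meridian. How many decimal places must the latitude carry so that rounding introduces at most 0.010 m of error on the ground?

One degree of latitude covers 111000 m.
With N decimal places the half-ulp bound is 0.5·10⁻ᴺ°, or 0.5·10⁻ᴺ × 111000 m on the ground.
Setting 55500 × 10⁻ᴺ ≤ 0.010 gives 10ᴺ ≥ 5.55e+06, i.e. N ≥ 6.74.
At 6 places the error can reach 0.0555 m, but 7 places keeps it to 0.00555 m.

7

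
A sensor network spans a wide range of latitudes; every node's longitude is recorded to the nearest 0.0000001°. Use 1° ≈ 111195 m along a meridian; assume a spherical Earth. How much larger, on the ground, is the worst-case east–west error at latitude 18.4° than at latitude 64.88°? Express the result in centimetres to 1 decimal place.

0.3 centimetres

Rounding to 7 decimal places leaves the longitude within ±5e-08° of the true value.
At 18.4°: 5e-08° × 111195 × cos 18.4° = 5e-08 × 111195 × 0.9489 ≈ 0.0052755 m.
Error at 64.88° = 5e-08° × 111195 × cos 64.88° ≈ 0.0055597 × 0.4245 = 0.0023602 m.
So the lower-latitude error exceeds the higher by 0.0052755 − 0.0023602 = 0.0029153 m.
That is 0.00291531 m = 0.29153 cm.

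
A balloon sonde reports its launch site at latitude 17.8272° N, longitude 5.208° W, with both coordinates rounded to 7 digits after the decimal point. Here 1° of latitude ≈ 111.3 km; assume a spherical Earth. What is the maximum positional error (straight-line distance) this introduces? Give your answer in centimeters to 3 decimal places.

0.768 centimeters

Rounding to 7 decimal places leaves each coordinate within ±5e-08° of the true value.
N–S: 5e-08° × 111300 m/° = 0.005565 m.
Longitude error → 5e-08 × 111300 × cos 17.8272° = 5e-08 × 111300 × 0.9520 ≈ 0.00529779 m.
Combining orthogonally: (0.005565² + 0.00529779²)^½ ≈ 0.00768348 m.
That is 0.00768348 m = 0.76835 cm.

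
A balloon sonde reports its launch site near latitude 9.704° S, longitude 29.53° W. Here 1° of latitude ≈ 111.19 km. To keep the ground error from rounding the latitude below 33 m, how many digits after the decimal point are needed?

One degree of latitude covers 111190 m.
With N decimal places the half-ulp bound is 0.5·10⁻ᴺ°, or 0.5·10⁻ᴺ × 111190 m on the ground.
Setting 55595 × 10⁻ᴺ ≤ 33 gives 10ᴺ ≥ 1685, i.e. N ≥ 3.23.
At 3 places the error can reach 55.6 m, but 4 places keeps it to 5.56 m.

4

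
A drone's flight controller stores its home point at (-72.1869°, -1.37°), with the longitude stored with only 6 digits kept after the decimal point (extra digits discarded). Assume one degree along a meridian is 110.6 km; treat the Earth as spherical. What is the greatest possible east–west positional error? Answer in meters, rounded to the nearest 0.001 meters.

0.034 meters

Truncating at 6 decimal places can drop up to a full unit in the last place, so the longitude may be off by as much as 1e-06°.
At latitude 72.1869° a degree of longitude spans 110600 m × cos 72.1869° = 110600 × 0.3059 ≈ 33834 m.
So at most 1e-06° × 33834 ≈ 0.033834 m east–west.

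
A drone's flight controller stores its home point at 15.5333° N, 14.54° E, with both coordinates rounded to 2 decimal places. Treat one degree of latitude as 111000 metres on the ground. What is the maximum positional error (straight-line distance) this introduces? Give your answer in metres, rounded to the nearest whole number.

771 metres

Rounding to 2 decimal places leaves each coordinate within ±0.005° of the true value.
Latitude error → 0.005 × 111000 = 555 m along the meridian.
East–west component at 15.5333°: 0.005° × 111000 × cos 15.5333° ≈ 0.005 × 106946 ≈ 534.729 m.
Worst case both components are at the extreme and orthogonal: √(555² + 534.729²) ≈ 770.688 m.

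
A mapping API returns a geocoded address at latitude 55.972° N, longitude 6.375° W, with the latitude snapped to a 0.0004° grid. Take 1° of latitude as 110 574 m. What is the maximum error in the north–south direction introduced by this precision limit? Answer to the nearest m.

With a 0.0004° grid the true value lies within half a step, ±0.0004°/2 = ±0.0002°, of the stored one.
So the N–S error is at most 0.0002 × 110574 = 22.1148 m.

22 m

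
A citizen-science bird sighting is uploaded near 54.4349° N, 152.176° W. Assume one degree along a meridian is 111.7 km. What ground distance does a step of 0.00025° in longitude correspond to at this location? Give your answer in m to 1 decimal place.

16.2 m

One degree of longitude here spans 111700 × cos 54.4349° = 111700 × 0.5816 ≈ 64967.8 m; 0.00025° of that is 16.242 m.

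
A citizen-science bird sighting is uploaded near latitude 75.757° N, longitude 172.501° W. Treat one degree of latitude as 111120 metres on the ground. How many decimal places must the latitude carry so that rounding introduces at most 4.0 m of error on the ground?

One degree of latitude covers 111120 m.
N decimal places → at most half a unit in the last place, 0.5 × 10⁻ᴺ° = 111120/2 × 10⁻ᴺ m.
Need 0.5 × 111120 × 10⁻ᴺ ≤ 4.0 → 10⁻ᴺ ≤ 7.199e-05, so N ≥ 4.14.
At 4 places the error can reach 5.56 m, but 5 places keeps it to 0.556 m.

5 decimal places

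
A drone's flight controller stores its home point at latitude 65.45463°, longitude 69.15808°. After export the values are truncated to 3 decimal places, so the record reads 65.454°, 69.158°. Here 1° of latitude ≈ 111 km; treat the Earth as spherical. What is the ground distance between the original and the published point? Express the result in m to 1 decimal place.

Δlat = 65.45463 − 65.454 = +0.00063°; Δlon = 69.15808 − 69.158 = +0.00008°.
N–S: 0.00063° × 111000 m/° = 69.93 m.
East–west at this latitude: 0.00008° × 111000 × cos 65.454° ≈ 0.00008 × 46112 = 3.68896 m.
Hypotenuse of the two orthogonal shifts: √(69.93² + 3.68896²) = 70.0272 m.

70.0 m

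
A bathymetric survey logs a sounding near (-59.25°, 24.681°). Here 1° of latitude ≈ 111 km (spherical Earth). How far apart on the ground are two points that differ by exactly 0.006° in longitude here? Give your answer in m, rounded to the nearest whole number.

341 m

One degree of longitude here spans 111000 × cos 59.25° = 111000 × 0.5113 ≈ 56753.5 m; 0.006° of that is 340.521 m.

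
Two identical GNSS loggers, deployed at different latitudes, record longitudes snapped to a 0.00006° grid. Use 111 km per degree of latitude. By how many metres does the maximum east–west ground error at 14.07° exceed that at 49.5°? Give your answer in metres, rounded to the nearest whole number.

1 metres

With a 0.00006° grid the true value lies within half a step, ±0.00006°/2 = ±3e-05°, of the stored one.
At 14.07°: 3e-05° × 111000 × cos 14.07° = 3e-05 × 111000 × 0.9700 ≈ 3.2301 m.
Error at 49.5° = 3e-05° × 111000 × cos 49.5° ≈ 3.33 × 0.6494 = 2.1627 m.
Difference: 3.2301 − 2.1627 = 1.0674 m.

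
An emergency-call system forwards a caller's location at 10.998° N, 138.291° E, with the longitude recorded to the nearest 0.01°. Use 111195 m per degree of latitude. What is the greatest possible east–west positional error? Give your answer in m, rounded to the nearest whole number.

546 m

Rounding to 2 decimal places leaves the longitude within ±0.005° of the true value.
One degree of longitude at 10.998° is 111195 × cos 10.998° ≈ 111195 × 0.9816 = 109153 m.
So at most 0.005° × 109153 ≈ 545.764 m east–west.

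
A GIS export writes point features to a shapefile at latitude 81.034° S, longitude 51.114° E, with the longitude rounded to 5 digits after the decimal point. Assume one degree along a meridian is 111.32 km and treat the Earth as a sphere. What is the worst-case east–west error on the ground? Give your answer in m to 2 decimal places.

Rounding to 5 decimal places leaves the longitude within ±5e-06° of the true value.
At latitude 81.034° a degree of longitude spans 111320 m × cos 81.034° = 111320 × 0.1558 ≈ 17349 m.
So at most 5e-06° × 17349 ≈ 0.0867452 m east–west.

0.09 m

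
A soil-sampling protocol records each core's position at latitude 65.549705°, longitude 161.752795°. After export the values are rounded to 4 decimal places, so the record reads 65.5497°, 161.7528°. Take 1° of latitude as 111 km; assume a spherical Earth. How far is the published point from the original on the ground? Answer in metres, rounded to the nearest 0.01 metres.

Δlat = 65.549705 − 65.5497 = +0.000005°; Δlon = 161.752795 − 161.7528 = -0.000005°.
N–S: 0.000005° × 111000 m/° = 0.555 m.
E–W at 65.5497°: -0.000005° × 111000 × cos 65.5497° = -0.000005 × 111000 × 0.4139 ≈ -0.229717 m.
Combined displacement = (0.555² + 0.229717²)^½ ≈ 0.600662 m.

0.60 metres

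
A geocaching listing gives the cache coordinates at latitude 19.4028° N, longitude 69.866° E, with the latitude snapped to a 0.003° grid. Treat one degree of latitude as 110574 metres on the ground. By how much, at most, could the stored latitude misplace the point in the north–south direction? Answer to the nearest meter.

166 meters

With a 0.003° grid the true value lies within half a step, ±0.003°/2 = ±0.0015°, of the stored one.
North–south distance: 0.0015° × 110574 m/° = 165.861 m.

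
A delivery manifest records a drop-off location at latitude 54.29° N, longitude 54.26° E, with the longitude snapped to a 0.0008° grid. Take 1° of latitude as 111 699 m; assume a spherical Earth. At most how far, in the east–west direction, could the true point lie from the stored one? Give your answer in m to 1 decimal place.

With a 0.0008° grid the true value lies within half a step, ±0.0008°/2 = ±0.0004°, of the stored one.
At latitude 54.29° a degree of longitude spans 111699 m × cos 54.29° = 111699 × 0.5837 ≈ 65196.8 m.
So at most 0.0004° × 65196.8 ≈ 26.0787 m east–west.

26.1 m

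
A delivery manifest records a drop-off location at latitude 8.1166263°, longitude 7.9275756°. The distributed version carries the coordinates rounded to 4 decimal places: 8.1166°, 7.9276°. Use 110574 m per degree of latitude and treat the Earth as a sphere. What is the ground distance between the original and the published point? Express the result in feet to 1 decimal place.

13.0 feet

The latitude changed by +0.0000263° and the longitude by -0.0000244°.
N–S: 0.0000263° × 110574 m/° = 2.9081 m.
East–west at this latitude: -0.0000244° × 110574 × cos 8.1166° ≈ -0.0000244 × 109466 = -2.67098 m.
Combined displacement = (2.9081² + 2.67098²)^½ ≈ 3.94856 m.
In feet: 3.94856 m ÷ 0.3048 ≈ 12.955 ft.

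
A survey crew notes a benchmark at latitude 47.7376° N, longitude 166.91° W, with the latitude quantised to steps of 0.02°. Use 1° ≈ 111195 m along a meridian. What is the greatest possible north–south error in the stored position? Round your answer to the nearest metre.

With a 0.02° grid the true value lies within half a step, ±0.02°/2 = ±0.01°, of the stored one.
North–south distance: 0.01° × 111195 m/° = 1111.95 m.

1112 metres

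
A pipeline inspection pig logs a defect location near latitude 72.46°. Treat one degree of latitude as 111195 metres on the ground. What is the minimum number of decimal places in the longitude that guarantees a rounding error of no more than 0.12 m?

6 decimal places

At 72.46° one degree of longitude covers 111195 × cos 72.46° ≈ 111195 × 0.3014 ≈ 33511 m.
With N decimal places the half-ulp bound is 0.5·10⁻ᴺ°, or 0.5·10⁻ᴺ × 33511 m on the ground.
Setting 16755.5 × 10⁻ᴺ ≤ 0.12 gives 10ᴺ ≥ 1.396e+05, i.e. N ≥ 5.14.
So 6 decimal places suffice (0.0168 m); 5 would allow up to 0.168 m.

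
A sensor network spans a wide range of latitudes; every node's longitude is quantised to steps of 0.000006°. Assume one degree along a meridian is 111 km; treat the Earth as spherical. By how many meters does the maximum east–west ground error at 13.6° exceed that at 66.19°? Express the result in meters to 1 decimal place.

0.2 meters

With a 0.000006° grid the true value lies within half a step, ±0.000006°/2 = ±3e-06°, of the stored one.
At 13.6°: 3e-06° × 111000 × cos 13.6° = 3e-06 × 111000 × 0.9720 ≈ 0.32366 m.
Error at 66.19° = 3e-06° × 111000 × cos 66.19° ≈ 0.333 × 0.4037 = 0.13443 m.
Difference: 0.32366 − 0.13443 = 0.18923 m.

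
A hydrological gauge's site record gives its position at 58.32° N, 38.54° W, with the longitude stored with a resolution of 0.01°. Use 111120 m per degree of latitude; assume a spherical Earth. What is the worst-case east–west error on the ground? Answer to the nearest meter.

With a 0.01° grid the true value lies within half a step, ±0.01°/2 = ±0.005°, of the stored one.
At latitude 58.32° a degree of longitude spans 111120 m × cos 58.32° = 111120 × 0.5252 ≈ 58357.4 m.
Maximum E–W displacement: 0.005 × 58357.4 = 291.787 m.

292 meters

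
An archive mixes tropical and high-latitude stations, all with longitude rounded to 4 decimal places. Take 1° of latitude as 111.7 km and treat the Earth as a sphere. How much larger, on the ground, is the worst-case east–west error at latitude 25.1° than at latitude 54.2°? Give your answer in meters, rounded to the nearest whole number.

2 meters

Rounding to 4 decimal places leaves the longitude within ±5e-05° of the true value.
At 25.1°: 5e-05° × 111700 × cos 25.1° = 5e-05 × 111700 × 0.9056 ≈ 5.0576 m.
At 54.2°: 5e-05° × 111700 × cos 54.2° = 5e-05 × 111700 × 0.5850 ≈ 3.267 m.
So the lower-latitude error exceeds the higher by 5.0576 − 3.267 = 1.7906 m.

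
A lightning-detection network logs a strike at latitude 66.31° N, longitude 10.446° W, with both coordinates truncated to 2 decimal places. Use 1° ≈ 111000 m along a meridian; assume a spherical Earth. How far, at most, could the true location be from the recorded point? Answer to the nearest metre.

Truncating at 2 decimal places can drop up to a full unit in the last place, so each coordinate may be off by as much as 0.01°.
N–S: 0.01° × 111000 m/° = 1110 m.
E–W at 66.31°: 0.01° × 111000 × cos 66.31° = 0.01 × 111000 × 0.4018 ≈ 445.985 m.
Combining orthogonally: (1110² + 445.985²)^½ ≈ 1196.25 m.

1196 metres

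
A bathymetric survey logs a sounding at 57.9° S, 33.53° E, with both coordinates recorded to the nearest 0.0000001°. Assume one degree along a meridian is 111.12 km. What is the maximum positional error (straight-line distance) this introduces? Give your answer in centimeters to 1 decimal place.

Rounding to 7 decimal places leaves each coordinate within ±5e-08° of the true value.
N–S: 5e-08° × 111120 m/° = 0.005556 m.
Longitude error → 5e-08 × 111120 × cos 57.9° = 5e-08 × 111120 × 0.5314 ≈ 0.00295245 m.
Combining orthogonally: (0.005556² + 0.00295245²)^½ ≈ 0.00629175 m.
That is 0.00629175 m = 0.62917 cm.

0.6 centimeters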